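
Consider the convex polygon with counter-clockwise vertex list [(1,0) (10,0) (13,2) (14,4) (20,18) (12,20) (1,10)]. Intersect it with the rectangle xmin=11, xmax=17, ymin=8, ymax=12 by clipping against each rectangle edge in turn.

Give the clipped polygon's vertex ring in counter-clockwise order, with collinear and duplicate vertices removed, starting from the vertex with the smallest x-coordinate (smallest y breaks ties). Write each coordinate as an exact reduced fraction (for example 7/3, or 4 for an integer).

1. After x ≥ 11: [(11,2/3) (13,2) (14,4) (20,18) (12,20) (11,210/11)]
2. After x ≤ 17: [(11,2/3) (13,2) (14,4) (17,11) (17,75/4) (12,20) (11,210/11)]
3. After y ≥ 8: [(11,8) (110/7,8) (17,11) (17,75/4) (12,20) (11,210/11)]
4. After y ≤ 12: [(11,12) (11,8) (110/7,8) (17,11) (17,12)]
5. Canonical ring: [(11,8) (110/7,8) (17,11) (17,12) (11,12)]

Clipped polygon: [(11,8) (110/7,8) (17,11) (17,12) (11,12)]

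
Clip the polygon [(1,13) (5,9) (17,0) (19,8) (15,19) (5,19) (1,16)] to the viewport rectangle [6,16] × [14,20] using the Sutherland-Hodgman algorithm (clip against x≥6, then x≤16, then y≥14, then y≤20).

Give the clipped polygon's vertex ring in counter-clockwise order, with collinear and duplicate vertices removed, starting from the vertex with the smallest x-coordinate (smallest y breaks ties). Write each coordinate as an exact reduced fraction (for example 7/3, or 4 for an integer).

1. After x ≥ 6: [(6,33/4) (17,0) (19,8) (15,19) (6,19)]
2. After x ≤ 16: [(6,33/4) (16,3/4) (16,65/4) (15,19) (6,19)]
3. After y ≥ 14: [(6,14) (16,14) (16,65/4) (15,19) (6,19)]
4. After y ≤ 20: [(6,14) (16,14) (16,65/4) (15,19) (6,19)]
5. Canonical ring: [(6,14) (16,14) (16,65/4) (15,19) (6,19)]

Clipped polygon: [(6,14) (16,14) (16,65/4) (15,19) (6,19)]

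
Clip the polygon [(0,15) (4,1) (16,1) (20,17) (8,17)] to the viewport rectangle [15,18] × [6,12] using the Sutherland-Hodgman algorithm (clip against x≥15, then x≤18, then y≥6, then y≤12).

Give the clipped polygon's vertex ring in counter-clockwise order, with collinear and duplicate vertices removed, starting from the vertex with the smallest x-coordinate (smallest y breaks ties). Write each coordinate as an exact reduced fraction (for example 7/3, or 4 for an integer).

Clipped polygon: [(15,6) (69/4,6) (18,9) (18,12) (15,12)]

1. After x ≥ 15: [(15,1) (16,1) (20,17) (15,17)]
2. After x ≤ 18: [(15,1) (16,1) (18,9) (18,17) (15,17)]
3. After y ≥ 6: [(15,6) (69/4,6) (18,9) (18,17) (15,17)]
4. After y ≤ 12: [(15,12) (15,6) (69/4,6) (18,9) (18,12)]
5. Canonical ring: [(15,6) (69/4,6) (18,9) (18,12) (15,12)]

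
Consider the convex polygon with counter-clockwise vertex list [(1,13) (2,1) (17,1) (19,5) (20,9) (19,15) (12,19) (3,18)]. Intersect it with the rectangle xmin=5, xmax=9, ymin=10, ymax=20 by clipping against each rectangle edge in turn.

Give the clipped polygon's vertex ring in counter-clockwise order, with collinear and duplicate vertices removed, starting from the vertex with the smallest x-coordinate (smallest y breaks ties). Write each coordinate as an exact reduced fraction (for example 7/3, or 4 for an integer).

Clipped polygon: [(5,10) (9,10) (9,56/3) (5,164/9)]

1. After x ≥ 5: [(5,1) (17,1) (19,5) (20,9) (19,15) (12,19) (5,164/9)]
2. After x ≤ 9: [(5,1) (9,1) (9,56/3) (5,164/9)]
3. After y ≥ 10: [(5,10) (9,10) (9,56/3) (5,164/9)]
4. After y ≤ 20: [(5,10) (9,10) (9,56/3) (5,164/9)]
5. Canonical ring: [(5,10) (9,10) (9,56/3) (5,164/9)]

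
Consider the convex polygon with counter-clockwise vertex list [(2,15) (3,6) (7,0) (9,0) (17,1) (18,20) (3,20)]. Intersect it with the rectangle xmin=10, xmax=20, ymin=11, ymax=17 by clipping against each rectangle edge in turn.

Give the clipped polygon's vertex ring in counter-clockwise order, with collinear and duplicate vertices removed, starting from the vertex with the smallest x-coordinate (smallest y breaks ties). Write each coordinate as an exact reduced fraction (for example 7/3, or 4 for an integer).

1. After x ≥ 10: [(10,1/8) (17,1) (18,20) (10,20)]
2. After x ≤ 20: [(10,1/8) (17,1) (18,20) (10,20)]
3. After y ≥ 11: [(10,11) (333/19,11) (18,20) (10,20)]
4. After y ≤ 17: [(10,17) (10,11) (333/19,11) (339/19,17)]
5. Canonical ring: [(10,11) (333/19,11) (339/19,17) (10,17)]

Clipped polygon: [(10,11) (333/19,11) (339/19,17) (10,17)]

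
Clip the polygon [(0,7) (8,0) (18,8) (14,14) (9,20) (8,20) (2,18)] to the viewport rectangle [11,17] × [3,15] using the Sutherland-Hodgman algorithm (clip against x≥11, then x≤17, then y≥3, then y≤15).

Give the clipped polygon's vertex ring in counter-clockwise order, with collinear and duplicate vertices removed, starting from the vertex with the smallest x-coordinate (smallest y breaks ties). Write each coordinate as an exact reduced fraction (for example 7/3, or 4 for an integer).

Clipped polygon: [(11,3) (47/4,3) (17,36/5) (17,19/2) (14,14) (79/6,15) (11,15)]

1. After x ≥ 11: [(11,12/5) (18,8) (14,14) (11,88/5)]
2. After x ≤ 17: [(11,12/5) (17,36/5) (17,19/2) (14,14) (11,88/5)]
3. After y ≥ 3: [(11,3) (47/4,3) (17,36/5) (17,19/2) (14,14) (11,88/5)]
4. After y ≤ 15: [(11,15) (11,3) (47/4,3) (17,36/5) (17,19/2) (14,14) (79/6,15)]
5. Canonical ring: [(11,3) (47/4,3) (17,36/5) (17,19/2) (14,14) (79/6,15) (11,15)]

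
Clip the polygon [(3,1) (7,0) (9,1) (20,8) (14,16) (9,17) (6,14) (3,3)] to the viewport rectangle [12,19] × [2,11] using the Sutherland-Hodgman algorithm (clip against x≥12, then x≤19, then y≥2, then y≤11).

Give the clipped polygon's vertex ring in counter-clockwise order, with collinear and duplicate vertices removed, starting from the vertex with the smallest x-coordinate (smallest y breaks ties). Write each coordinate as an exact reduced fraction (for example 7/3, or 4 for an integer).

1. After x ≥ 12: [(12,32/11) (20,8) (14,16) (12,82/5)]
2. After x ≤ 19: [(12,32/11) (19,81/11) (19,28/3) (14,16) (12,82/5)]
3. After y ≥ 2: [(12,32/11) (19,81/11) (19,28/3) (14,16) (12,82/5)]
4. After y ≤ 11: [(12,11) (12,32/11) (19,81/11) (19,28/3) (71/4,11)]
5. Canonical ring: [(12,32/11) (19,81/11) (19,28/3) (71/4,11) (12,11)]

Clipped polygon: [(12,32/11) (19,81/11) (19,28/3) (71/4,11) (12,11)]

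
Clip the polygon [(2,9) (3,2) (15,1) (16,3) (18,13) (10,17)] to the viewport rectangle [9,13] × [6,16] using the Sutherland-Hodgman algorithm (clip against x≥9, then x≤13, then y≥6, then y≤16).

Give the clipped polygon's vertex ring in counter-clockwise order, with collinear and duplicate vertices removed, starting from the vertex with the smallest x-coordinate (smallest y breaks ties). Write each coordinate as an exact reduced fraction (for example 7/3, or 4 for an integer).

1. After x ≥ 9: [(9,16) (9,3/2) (15,1) (16,3) (18,13) (10,17)]
2. After x ≤ 13: [(9,16) (9,3/2) (13,7/6) (13,31/2) (10,17)]
3. After y ≥ 6: [(9,16) (9,6) (13,6) (13,31/2) (10,17)]
4. After y ≤ 16: [(9,16) (9,16) (9,6) (13,6) (13,31/2) (12,16)]
5. Canonical ring: [(9,6) (13,6) (13,31/2) (12,16) (9,16)]

Clipped polygon: [(9,6) (13,6) (13,31/2) (12,16) (9,16)]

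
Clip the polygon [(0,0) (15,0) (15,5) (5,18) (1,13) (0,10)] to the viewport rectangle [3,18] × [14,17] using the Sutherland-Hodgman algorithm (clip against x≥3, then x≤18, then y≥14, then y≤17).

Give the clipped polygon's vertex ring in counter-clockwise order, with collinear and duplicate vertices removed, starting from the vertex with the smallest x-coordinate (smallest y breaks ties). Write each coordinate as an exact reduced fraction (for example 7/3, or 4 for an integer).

Clipped polygon: [(3,14) (105/13,14) (75/13,17) (21/5,17) (3,31/2)]

1. After x ≥ 3: [(3,0) (15,0) (15,5) (5,18) (3,31/2)]
2. After x ≤ 18: [(3,0) (15,0) (15,5) (5,18) (3,31/2)]
3. After y ≥ 14: [(3,14) (105/13,14) (5,18) (3,31/2)]
4. After y ≤ 17: [(3,14) (105/13,14) (75/13,17) (21/5,17) (3,31/2)]
5. Canonical ring: [(3,14) (105/13,14) (75/13,17) (21/5,17) (3,31/2)]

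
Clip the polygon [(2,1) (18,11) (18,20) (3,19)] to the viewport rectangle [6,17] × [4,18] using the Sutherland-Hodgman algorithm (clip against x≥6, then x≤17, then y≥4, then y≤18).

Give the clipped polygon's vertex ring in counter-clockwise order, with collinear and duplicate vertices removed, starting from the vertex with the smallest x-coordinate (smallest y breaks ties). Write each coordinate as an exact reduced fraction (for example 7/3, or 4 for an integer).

Clipped polygon: [(6,4) (34/5,4) (17,83/8) (17,18) (6,18)]

1. After x ≥ 6: [(6,7/2) (18,11) (18,20) (6,96/5)]
2. After x ≤ 17: [(6,7/2) (17,83/8) (17,299/15) (6,96/5)]
3. After y ≥ 4: [(6,4) (34/5,4) (17,83/8) (17,299/15) (6,96/5)]
4. After y ≤ 18: [(6,18) (6,4) (34/5,4) (17,83/8) (17,18)]
5. Canonical ring: [(6,4) (34/5,4) (17,83/8) (17,18) (6,18)]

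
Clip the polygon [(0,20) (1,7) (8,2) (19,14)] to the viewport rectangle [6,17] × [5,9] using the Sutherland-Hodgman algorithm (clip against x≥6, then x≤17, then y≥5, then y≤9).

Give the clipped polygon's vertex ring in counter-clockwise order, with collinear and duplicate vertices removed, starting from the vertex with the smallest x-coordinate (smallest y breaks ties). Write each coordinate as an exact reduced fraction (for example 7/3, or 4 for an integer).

Clipped polygon: [(6,5) (43/4,5) (173/12,9) (6,9)]

1. After x ≥ 6: [(6,344/19) (6,24/7) (8,2) (19,14)]
2. After x ≤ 17: [(17,278/19) (6,344/19) (6,24/7) (8,2) (17,130/11)]
3. After y ≥ 5: [(17,278/19) (6,344/19) (6,5) (43/4,5) (17,130/11)]
4. After y ≤ 9: [(6,9) (6,5) (43/4,5) (173/12,9)]
5. Canonical ring: [(6,5) (43/4,5) (173/12,9) (6,9)]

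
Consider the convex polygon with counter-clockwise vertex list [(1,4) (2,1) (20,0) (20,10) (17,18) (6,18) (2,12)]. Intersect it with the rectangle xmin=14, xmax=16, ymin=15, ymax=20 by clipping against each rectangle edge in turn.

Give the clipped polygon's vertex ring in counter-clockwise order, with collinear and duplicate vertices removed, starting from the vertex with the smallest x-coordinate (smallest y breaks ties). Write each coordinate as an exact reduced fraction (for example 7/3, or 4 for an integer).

Clipped polygon: [(14,15) (16,15) (16,18) (14,18)]

1. After x ≥ 14: [(14,1/3) (20,0) (20,10) (17,18) (14,18)]
2. After x ≤ 16: [(14,1/3) (16,2/9) (16,18) (14,18)]
3. After y ≥ 15: [(14,15) (16,15) (16,18) (14,18)]
4. After y ≤ 20: [(14,15) (16,15) (16,18) (14,18)]
5. Canonical ring: [(14,15) (16,15) (16,18) (14,18)]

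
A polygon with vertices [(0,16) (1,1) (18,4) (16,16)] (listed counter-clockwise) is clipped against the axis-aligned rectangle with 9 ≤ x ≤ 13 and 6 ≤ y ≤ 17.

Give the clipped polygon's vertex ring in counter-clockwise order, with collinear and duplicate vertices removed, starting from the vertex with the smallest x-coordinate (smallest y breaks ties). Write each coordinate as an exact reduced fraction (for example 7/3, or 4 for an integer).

1. After x ≥ 9: [(9,16) (9,41/17) (18,4) (16,16)]
2. After x ≤ 13: [(13,16) (9,16) (9,41/17) (13,53/17)]
3. After y ≥ 6: [(13,6) (13,16) (9,16) (9,6)]
4. After y ≤ 17: [(13,6) (13,16) (9,16) (9,6)]
5. Canonical ring: [(9,6) (13,6) (13,16) (9,16)]

Clipped polygon: [(9,6) (13,6) (13,16) (9,16)]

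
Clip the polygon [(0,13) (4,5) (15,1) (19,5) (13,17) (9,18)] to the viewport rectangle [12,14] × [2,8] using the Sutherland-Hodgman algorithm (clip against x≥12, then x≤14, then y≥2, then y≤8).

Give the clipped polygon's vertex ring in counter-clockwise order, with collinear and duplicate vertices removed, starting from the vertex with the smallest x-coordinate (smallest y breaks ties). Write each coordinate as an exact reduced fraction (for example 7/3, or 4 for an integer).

1. After x ≥ 12: [(12,23/11) (15,1) (19,5) (13,17) (12,69/4)]
2. After x ≤ 14: [(12,23/11) (14,15/11) (14,15) (13,17) (12,69/4)]
3. After y ≥ 2: [(12,23/11) (49/4,2) (14,2) (14,15) (13,17) (12,69/4)]
4. After y ≤ 8: [(12,8) (12,23/11) (49/4,2) (14,2) (14,8)]
5. Canonical ring: [(12,23/11) (49/4,2) (14,2) (14,8) (12,8)]

Clipped polygon: [(12,23/11) (49/4,2) (14,2) (14,8) (12,8)]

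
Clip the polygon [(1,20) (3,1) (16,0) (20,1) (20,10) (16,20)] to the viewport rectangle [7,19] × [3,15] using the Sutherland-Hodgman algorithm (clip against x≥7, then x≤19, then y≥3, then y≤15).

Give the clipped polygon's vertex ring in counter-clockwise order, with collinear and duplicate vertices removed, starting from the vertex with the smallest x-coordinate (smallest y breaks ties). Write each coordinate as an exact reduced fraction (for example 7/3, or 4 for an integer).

Clipped polygon: [(7,3) (19,3) (19,25/2) (18,15) (7,15)]

1. After x ≥ 7: [(7,20) (7,9/13) (16,0) (20,1) (20,10) (16,20)]
2. After x ≤ 19: [(7,20) (7,9/13) (16,0) (19,3/4) (19,25/2) (16,20)]
3. After y ≥ 3: [(7,20) (7,3) (19,3) (19,25/2) (16,20)]
4. After y ≤ 15: [(7,15) (7,3) (19,3) (19,25/2) (18,15)]
5. Canonical ring: [(7,3) (19,3) (19,25/2) (18,15) (7,15)]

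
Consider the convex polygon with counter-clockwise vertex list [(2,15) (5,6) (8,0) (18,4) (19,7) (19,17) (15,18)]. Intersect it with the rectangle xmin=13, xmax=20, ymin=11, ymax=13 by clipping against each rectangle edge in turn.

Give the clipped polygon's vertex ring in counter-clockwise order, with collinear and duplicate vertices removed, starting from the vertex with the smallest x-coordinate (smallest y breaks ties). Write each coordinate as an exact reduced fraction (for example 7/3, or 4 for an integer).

Clipped polygon: [(13,11) (19,11) (19,13) (13,13)]

1. After x ≥ 13: [(13,228/13) (13,2) (18,4) (19,7) (19,17) (15,18)]
2. After x ≤ 20: [(13,228/13) (13,2) (18,4) (19,7) (19,17) (15,18)]
3. After y ≥ 11: [(13,228/13) (13,11) (19,11) (19,17) (15,18)]
4. After y ≤ 13: [(13,13) (13,11) (19,11) (19,13)]
5. Canonical ring: [(13,11) (19,11) (19,13) (13,13)]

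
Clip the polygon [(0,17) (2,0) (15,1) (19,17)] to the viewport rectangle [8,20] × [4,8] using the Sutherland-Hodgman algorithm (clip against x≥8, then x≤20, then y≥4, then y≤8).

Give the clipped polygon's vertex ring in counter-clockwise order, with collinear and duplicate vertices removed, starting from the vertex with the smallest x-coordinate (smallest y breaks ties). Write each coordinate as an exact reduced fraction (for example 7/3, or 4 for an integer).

1. After x ≥ 8: [(8,17) (8,6/13) (15,1) (19,17)]
2. After x ≤ 20: [(8,17) (8,6/13) (15,1) (19,17)]
3. After y ≥ 4: [(8,17) (8,4) (63/4,4) (19,17)]
4. After y ≤ 8: [(8,8) (8,4) (63/4,4) (67/4,8)]
5. Canonical ring: [(8,4) (63/4,4) (67/4,8) (8,8)]

Clipped polygon: [(8,4) (63/4,4) (67/4,8) (8,8)]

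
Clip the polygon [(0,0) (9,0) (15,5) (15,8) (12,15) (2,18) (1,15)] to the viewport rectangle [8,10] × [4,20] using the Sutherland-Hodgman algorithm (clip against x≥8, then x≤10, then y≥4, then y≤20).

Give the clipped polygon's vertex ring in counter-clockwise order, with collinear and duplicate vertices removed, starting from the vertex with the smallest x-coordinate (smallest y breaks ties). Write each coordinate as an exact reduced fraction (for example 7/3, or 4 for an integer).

1. After x ≥ 8: [(8,0) (9,0) (15,5) (15,8) (12,15) (8,81/5)]
2. After x ≤ 10: [(8,0) (9,0) (10,5/6) (10,78/5) (8,81/5)]
3. After y ≥ 4: [(8,4) (10,4) (10,78/5) (8,81/5)]
4. After y ≤ 20: [(8,4) (10,4) (10,78/5) (8,81/5)]
5. Canonical ring: [(8,4) (10,4) (10,78/5) (8,81/5)]

Clipped polygon: [(8,4) (10,4) (10,78/5) (8,81/5)]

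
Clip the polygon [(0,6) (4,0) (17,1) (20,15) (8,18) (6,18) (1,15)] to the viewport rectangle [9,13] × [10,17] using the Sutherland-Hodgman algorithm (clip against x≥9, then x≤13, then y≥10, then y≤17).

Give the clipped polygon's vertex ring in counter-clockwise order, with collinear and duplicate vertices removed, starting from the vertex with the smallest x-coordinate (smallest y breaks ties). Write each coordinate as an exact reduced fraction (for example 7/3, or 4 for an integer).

1. After x ≥ 9: [(9,5/13) (17,1) (20,15) (9,71/4)]
2. After x ≤ 13: [(9,5/13) (13,9/13) (13,67/4) (9,71/4)]
3. After y ≥ 10: [(9,10) (13,10) (13,67/4) (9,71/4)]
4. After y ≤ 17: [(9,17) (9,10) (13,10) (13,67/4) (12,17)]
5. Canonical ring: [(9,10) (13,10) (13,67/4) (12,17) (9,17)]

Clipped polygon: [(9,10) (13,10) (13,67/4) (12,17) (9,17)]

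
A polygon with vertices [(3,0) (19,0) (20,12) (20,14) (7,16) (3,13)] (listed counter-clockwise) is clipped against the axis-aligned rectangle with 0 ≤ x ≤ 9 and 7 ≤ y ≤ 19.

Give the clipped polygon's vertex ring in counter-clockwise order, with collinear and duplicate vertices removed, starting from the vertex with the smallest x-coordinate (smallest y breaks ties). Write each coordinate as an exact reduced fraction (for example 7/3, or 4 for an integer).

Clipped polygon: [(3,7) (9,7) (9,204/13) (7,16) (3,13)]

1. After x ≥ 0: [(3,0) (19,0) (20,12) (20,14) (7,16) (3,13)]
2. After x ≤ 9: [(3,0) (9,0) (9,204/13) (7,16) (3,13)]
3. After y ≥ 7: [(3,7) (9,7) (9,204/13) (7,16) (3,13)]
4. After y ≤ 19: [(3,7) (9,7) (9,204/13) (7,16) (3,13)]
5. Canonical ring: [(3,7) (9,7) (9,204/13) (7,16) (3,13)]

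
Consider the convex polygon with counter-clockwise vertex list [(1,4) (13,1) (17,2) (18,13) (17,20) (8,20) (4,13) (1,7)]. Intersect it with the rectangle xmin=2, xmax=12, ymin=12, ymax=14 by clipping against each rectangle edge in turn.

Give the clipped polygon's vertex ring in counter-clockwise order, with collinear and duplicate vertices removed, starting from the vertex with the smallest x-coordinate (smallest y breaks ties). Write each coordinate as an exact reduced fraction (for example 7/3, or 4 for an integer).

1. After x ≥ 2: [(2,15/4) (13,1) (17,2) (18,13) (17,20) (8,20) (4,13) (2,9)]
2. After x ≤ 12: [(2,15/4) (12,5/4) (12,20) (8,20) (4,13) (2,9)]
3. After y ≥ 12: [(12,12) (12,20) (8,20) (4,13) (7/2,12)]
4. After y ≤ 14: [(12,12) (12,14) (32/7,14) (4,13) (7/2,12)]
5. Canonical ring: [(7/2,12) (12,12) (12,14) (32/7,14) (4,13)]

Clipped polygon: [(7/2,12) (12,12) (12,14) (32/7,14) (4,13)]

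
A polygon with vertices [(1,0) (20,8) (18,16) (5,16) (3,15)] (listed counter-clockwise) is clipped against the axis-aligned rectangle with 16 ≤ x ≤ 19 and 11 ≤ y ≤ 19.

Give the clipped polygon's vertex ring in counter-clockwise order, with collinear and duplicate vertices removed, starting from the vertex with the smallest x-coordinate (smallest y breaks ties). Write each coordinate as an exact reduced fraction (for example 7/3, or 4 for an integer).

Clipped polygon: [(16,11) (19,11) (19,12) (18,16) (16,16)]

1. After x ≥ 16: [(16,120/19) (20,8) (18,16) (16,16)]
2. After x ≤ 19: [(16,120/19) (19,144/19) (19,12) (18,16) (16,16)]
3. After y ≥ 11: [(16,11) (19,11) (19,12) (18,16) (16,16)]
4. After y ≤ 19: [(16,11) (19,11) (19,12) (18,16) (16,16)]
5. Canonical ring: [(16,11) (19,11) (19,12) (18,16) (16,16)]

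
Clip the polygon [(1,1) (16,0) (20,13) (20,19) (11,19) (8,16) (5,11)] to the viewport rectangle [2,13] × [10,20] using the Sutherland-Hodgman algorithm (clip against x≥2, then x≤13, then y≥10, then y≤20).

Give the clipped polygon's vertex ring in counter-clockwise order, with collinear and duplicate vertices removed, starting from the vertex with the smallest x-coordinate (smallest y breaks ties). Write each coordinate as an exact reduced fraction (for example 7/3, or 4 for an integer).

1. After x ≥ 2: [(2,7/2) (2,14/15) (16,0) (20,13) (20,19) (11,19) (8,16) (5,11)]
2. After x ≤ 13: [(2,7/2) (2,14/15) (13,1/5) (13,19) (11,19) (8,16) (5,11)]
3. After y ≥ 10: [(23/5,10) (13,10) (13,19) (11,19) (8,16) (5,11)]
4. After y ≤ 20: [(23/5,10) (13,10) (13,19) (11,19) (8,16) (5,11)]
5. Canonical ring: [(23/5,10) (13,10) (13,19) (11,19) (8,16) (5,11)]

Clipped polygon: [(23/5,10) (13,10) (13,19) (11,19) (8,16) (5,11)]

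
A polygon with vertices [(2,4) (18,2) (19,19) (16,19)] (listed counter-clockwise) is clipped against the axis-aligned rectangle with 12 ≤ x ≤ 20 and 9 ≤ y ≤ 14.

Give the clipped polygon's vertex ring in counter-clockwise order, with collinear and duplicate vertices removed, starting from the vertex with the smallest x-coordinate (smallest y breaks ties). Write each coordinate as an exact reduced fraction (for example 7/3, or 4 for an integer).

1. After x ≥ 12: [(12,103/7) (12,11/4) (18,2) (19,19) (16,19)]
2. After x ≤ 20: [(12,103/7) (12,11/4) (18,2) (19,19) (16,19)]
3. After y ≥ 9: [(12,103/7) (12,9) (313/17,9) (19,19) (16,19)]
4. After y ≤ 14: [(12,14) (12,9) (313/17,9) (318/17,14)]
5. Canonical ring: [(12,9) (313/17,9) (318/17,14) (12,14)]

Clipped polygon: [(12,9) (313/17,9) (318/17,14) (12,14)]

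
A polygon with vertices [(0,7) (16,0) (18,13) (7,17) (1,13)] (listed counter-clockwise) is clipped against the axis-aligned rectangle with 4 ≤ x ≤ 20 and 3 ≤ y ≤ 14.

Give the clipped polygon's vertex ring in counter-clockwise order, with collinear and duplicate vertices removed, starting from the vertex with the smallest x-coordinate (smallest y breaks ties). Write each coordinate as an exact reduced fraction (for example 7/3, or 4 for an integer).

Clipped polygon: [(4,21/4) (64/7,3) (214/13,3) (18,13) (61/4,14) (4,14)]

1. After x ≥ 4: [(4,21/4) (16,0) (18,13) (7,17) (4,15)]
2. After x ≤ 20: [(4,21/4) (16,0) (18,13) (7,17) (4,15)]
3. After y ≥ 3: [(4,21/4) (64/7,3) (214/13,3) (18,13) (7,17) (4,15)]
4. After y ≤ 14: [(4,14) (4,21/4) (64/7,3) (214/13,3) (18,13) (61/4,14)]
5. Canonical ring: [(4,21/4) (64/7,3) (214/13,3) (18,13) (61/4,14) (4,14)]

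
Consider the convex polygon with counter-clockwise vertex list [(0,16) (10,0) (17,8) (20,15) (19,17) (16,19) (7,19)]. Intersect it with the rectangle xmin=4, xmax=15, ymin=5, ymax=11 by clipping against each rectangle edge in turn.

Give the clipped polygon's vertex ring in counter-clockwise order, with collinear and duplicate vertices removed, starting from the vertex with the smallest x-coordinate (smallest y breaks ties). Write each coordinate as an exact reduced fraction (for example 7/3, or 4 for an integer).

Clipped polygon: [(4,48/5) (55/8,5) (115/8,5) (15,40/7) (15,11) (4,11)]

1. After x ≥ 4: [(4,124/7) (4,48/5) (10,0) (17,8) (20,15) (19,17) (16,19) (7,19)]
2. After x ≤ 15: [(4,124/7) (4,48/5) (10,0) (15,40/7) (15,19) (7,19)]
3. After y ≥ 5: [(4,124/7) (4,48/5) (55/8,5) (115/8,5) (15,40/7) (15,19) (7,19)]
4. After y ≤ 11: [(4,11) (4,48/5) (55/8,5) (115/8,5) (15,40/7) (15,11)]
5. Canonical ring: [(4,48/5) (55/8,5) (115/8,5) (15,40/7) (15,11) (4,11)]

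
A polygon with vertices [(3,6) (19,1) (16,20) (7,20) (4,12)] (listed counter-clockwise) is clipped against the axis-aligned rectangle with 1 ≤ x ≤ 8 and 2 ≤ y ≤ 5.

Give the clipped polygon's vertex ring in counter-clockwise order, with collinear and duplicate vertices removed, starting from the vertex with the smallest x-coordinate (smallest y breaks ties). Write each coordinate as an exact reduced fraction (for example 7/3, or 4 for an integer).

Clipped polygon: [(31/5,5) (8,71/16) (8,5)]

1. After x ≥ 1: [(3,6) (19,1) (16,20) (7,20) (4,12)]
2. After x ≤ 8: [(3,6) (8,71/16) (8,20) (7,20) (4,12)]
3. After y ≥ 2: [(3,6) (8,71/16) (8,20) (7,20) (4,12)]
4. After y ≤ 5: [(31/5,5) (8,71/16) (8,5)]
5. Canonical ring: [(31/5,5) (8,71/16) (8,5)]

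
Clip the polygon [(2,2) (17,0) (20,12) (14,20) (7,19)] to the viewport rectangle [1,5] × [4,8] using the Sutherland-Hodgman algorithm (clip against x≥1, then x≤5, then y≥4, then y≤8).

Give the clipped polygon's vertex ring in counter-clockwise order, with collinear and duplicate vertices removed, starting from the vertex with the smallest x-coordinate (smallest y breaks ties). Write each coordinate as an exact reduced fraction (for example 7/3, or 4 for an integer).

1. After x ≥ 1: [(2,2) (17,0) (20,12) (14,20) (7,19)]
2. After x ≤ 5: [(5,61/5) (2,2) (5,8/5)]
3. After y ≥ 4: [(5,4) (5,61/5) (44/17,4)]
4. After y ≤ 8: [(5,4) (5,8) (64/17,8) (44/17,4)]
5. Canonical ring: [(44/17,4) (5,4) (5,8) (64/17,8)]

Clipped polygon: [(44/17,4) (5,4) (5,8) (64/17,8)]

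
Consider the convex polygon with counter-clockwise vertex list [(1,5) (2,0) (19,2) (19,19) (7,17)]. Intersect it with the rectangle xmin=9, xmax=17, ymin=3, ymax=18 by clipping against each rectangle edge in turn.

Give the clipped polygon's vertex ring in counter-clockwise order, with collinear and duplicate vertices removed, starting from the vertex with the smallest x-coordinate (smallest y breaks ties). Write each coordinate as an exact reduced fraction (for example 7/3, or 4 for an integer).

Clipped polygon: [(9,3) (17,3) (17,18) (13,18) (9,52/3)]

1. After x ≥ 9: [(9,14/17) (19,2) (19,19) (9,52/3)]
2. After x ≤ 17: [(9,14/17) (17,30/17) (17,56/3) (9,52/3)]
3. After y ≥ 3: [(9,3) (17,3) (17,56/3) (9,52/3)]
4. After y ≤ 18: [(9,3) (17,3) (17,18) (13,18) (9,52/3)]
5. Canonical ring: [(9,3) (17,3) (17,18) (13,18) (9,52/3)]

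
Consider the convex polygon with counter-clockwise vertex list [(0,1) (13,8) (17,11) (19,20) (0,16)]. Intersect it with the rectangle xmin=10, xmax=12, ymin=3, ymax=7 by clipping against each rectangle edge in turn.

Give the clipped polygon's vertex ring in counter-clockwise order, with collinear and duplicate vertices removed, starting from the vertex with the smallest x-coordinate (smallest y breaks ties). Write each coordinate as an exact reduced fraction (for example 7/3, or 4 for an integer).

1. After x ≥ 10: [(10,83/13) (13,8) (17,11) (19,20) (10,344/19)]
2. After x ≤ 12: [(10,83/13) (12,97/13) (12,352/19) (10,344/19)]
3. After y ≥ 3: [(10,83/13) (12,97/13) (12,352/19) (10,344/19)]
4. After y ≤ 7: [(10,7) (10,83/13) (78/7,7)]
5. Canonical ring: [(10,83/13) (78/7,7) (10,7)]

Clipped polygon: [(10,83/13) (78/7,7) (10,7)]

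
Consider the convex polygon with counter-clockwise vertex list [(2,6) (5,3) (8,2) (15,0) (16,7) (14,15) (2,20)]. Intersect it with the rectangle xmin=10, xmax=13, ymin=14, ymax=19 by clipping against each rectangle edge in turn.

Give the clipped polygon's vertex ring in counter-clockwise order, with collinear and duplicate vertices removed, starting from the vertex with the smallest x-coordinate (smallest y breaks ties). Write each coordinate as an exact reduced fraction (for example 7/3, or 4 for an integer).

Clipped polygon: [(10,14) (13,14) (13,185/12) (10,50/3)]

1. After x ≥ 10: [(10,10/7) (15,0) (16,7) (14,15) (10,50/3)]
2. After x ≤ 13: [(10,10/7) (13,4/7) (13,185/12) (10,50/3)]
3. After y ≥ 14: [(10,14) (13,14) (13,185/12) (10,50/3)]
4. After y ≤ 19: [(10,14) (13,14) (13,185/12) (10,50/3)]
5. Canonical ring: [(10,14) (13,14) (13,185/12) (10,50/3)]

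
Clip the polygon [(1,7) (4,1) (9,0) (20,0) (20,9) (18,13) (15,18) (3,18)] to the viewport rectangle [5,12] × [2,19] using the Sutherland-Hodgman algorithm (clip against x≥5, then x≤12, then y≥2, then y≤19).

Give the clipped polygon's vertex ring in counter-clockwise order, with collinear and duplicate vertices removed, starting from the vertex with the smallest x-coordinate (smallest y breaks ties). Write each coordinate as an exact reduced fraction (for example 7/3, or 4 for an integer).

Clipped polygon: [(5,2) (12,2) (12,18) (5,18)]

1. After x ≥ 5: [(5,4/5) (9,0) (20,0) (20,9) (18,13) (15,18) (5,18)]
2. After x ≤ 12: [(5,4/5) (9,0) (12,0) (12,18) (5,18)]
3. After y ≥ 2: [(5,2) (12,2) (12,18) (5,18)]
4. After y ≤ 19: [(5,2) (12,2) (12,18) (5,18)]
5. Canonical ring: [(5,2) (12,2) (12,18) (5,18)]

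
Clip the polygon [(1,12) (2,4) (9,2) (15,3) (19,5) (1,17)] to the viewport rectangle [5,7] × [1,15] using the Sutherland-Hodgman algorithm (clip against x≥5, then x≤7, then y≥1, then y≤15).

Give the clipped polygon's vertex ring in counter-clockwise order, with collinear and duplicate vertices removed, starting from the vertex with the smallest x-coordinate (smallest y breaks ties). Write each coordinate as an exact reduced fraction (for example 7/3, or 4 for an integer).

Clipped polygon: [(5,22/7) (7,18/7) (7,13) (5,43/3)]

1. After x ≥ 5: [(5,22/7) (9,2) (15,3) (19,5) (5,43/3)]
2. After x ≤ 7: [(5,22/7) (7,18/7) (7,13) (5,43/3)]
3. After y ≥ 1: [(5,22/7) (7,18/7) (7,13) (5,43/3)]
4. After y ≤ 15: [(5,22/7) (7,18/7) (7,13) (5,43/3)]
5. Canonical ring: [(5,22/7) (7,18/7) (7,13) (5,43/3)]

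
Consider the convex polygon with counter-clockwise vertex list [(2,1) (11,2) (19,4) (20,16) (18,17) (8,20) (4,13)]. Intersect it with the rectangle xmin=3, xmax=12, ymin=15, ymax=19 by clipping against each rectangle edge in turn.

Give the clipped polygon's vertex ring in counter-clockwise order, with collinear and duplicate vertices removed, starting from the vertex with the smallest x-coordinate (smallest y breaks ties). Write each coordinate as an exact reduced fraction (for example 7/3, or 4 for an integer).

Clipped polygon: [(36/7,15) (12,15) (12,94/5) (34/3,19) (52/7,19)]

1. After x ≥ 3: [(3,7) (3,10/9) (11,2) (19,4) (20,16) (18,17) (8,20) (4,13)]
2. After x ≤ 12: [(3,7) (3,10/9) (11,2) (12,9/4) (12,94/5) (8,20) (4,13)]
3. After y ≥ 15: [(12,15) (12,94/5) (8,20) (36/7,15)]
4. After y ≤ 19: [(12,15) (12,94/5) (34/3,19) (52/7,19) (36/7,15)]
5. Canonical ring: [(36/7,15) (12,15) (12,94/5) (34/3,19) (52/7,19)]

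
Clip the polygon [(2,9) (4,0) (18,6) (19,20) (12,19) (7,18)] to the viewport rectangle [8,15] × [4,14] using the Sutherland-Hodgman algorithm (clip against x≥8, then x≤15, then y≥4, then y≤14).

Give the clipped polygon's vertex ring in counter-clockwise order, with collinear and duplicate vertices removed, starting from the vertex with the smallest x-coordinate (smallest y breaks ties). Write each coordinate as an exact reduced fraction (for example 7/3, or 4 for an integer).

1. After x ≥ 8: [(8,12/7) (18,6) (19,20) (12,19) (8,91/5)]
2. After x ≤ 15: [(8,12/7) (15,33/7) (15,136/7) (12,19) (8,91/5)]
3. After y ≥ 4: [(8,4) (40/3,4) (15,33/7) (15,136/7) (12,19) (8,91/5)]
4. After y ≤ 14: [(8,14) (8,4) (40/3,4) (15,33/7) (15,14)]
5. Canonical ring: [(8,4) (40/3,4) (15,33/7) (15,14) (8,14)]

Clipped polygon: [(8,4) (40/3,4) (15,33/7) (15,14) (8,14)]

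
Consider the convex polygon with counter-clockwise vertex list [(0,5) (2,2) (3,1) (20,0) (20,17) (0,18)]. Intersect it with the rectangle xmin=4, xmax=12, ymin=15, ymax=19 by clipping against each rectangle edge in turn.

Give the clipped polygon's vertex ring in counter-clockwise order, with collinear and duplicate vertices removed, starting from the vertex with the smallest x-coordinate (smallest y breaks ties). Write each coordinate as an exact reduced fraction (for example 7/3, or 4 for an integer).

Clipped polygon: [(4,15) (12,15) (12,87/5) (4,89/5)]

1. After x ≥ 4: [(4,16/17) (20,0) (20,17) (4,89/5)]
2. After x ≤ 12: [(4,16/17) (12,8/17) (12,87/5) (4,89/5)]
3. After y ≥ 15: [(4,15) (12,15) (12,87/5) (4,89/5)]
4. After y ≤ 19: [(4,15) (12,15) (12,87/5) (4,89/5)]
5. Canonical ring: [(4,15) (12,15) (12,87/5) (4,89/5)]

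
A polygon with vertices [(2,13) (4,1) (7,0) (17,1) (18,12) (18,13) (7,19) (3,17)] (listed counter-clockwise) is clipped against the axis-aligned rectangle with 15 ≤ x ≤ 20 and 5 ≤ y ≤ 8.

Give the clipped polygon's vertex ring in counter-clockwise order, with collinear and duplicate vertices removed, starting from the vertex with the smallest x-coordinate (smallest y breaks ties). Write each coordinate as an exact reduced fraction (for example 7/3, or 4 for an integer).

Clipped polygon: [(15,5) (191/11,5) (194/11,8) (15,8)]

1. After x ≥ 15: [(15,4/5) (17,1) (18,12) (18,13) (15,161/11)]
2. After x ≤ 20: [(15,4/5) (17,1) (18,12) (18,13) (15,161/11)]
3. After y ≥ 5: [(15,5) (191/11,5) (18,12) (18,13) (15,161/11)]
4. After y ≤ 8: [(15,8) (15,5) (191/11,5) (194/11,8)]
5. Canonical ring: [(15,5) (191/11,5) (194/11,8) (15,8)]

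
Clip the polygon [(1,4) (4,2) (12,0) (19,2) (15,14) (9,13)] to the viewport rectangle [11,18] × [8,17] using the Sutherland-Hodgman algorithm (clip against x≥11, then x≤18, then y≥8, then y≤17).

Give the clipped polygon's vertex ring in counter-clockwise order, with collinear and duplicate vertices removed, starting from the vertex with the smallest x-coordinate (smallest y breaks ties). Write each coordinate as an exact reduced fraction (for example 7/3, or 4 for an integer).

1. After x ≥ 11: [(11,1/4) (12,0) (19,2) (15,14) (11,40/3)]
2. After x ≤ 18: [(11,1/4) (12,0) (18,12/7) (18,5) (15,14) (11,40/3)]
3. After y ≥ 8: [(11,8) (17,8) (15,14) (11,40/3)]
4. After y ≤ 17: [(11,8) (17,8) (15,14) (11,40/3)]
5. Canonical ring: [(11,8) (17,8) (15,14) (11,40/3)]

Clipped polygon: [(11,8) (17,8) (15,14) (11,40/3)]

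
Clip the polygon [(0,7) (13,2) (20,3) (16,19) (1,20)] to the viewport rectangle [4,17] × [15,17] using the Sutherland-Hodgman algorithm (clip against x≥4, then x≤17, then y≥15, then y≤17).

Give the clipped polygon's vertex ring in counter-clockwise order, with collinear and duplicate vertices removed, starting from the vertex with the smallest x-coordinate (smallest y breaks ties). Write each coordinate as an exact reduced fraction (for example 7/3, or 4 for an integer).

Clipped polygon: [(4,15) (17,15) (33/2,17) (4,17)]

1. After x ≥ 4: [(4,71/13) (13,2) (20,3) (16,19) (4,99/5)]
2. After x ≤ 17: [(4,71/13) (13,2) (17,18/7) (17,15) (16,19) (4,99/5)]
3. After y ≥ 15: [(4,15) (17,15) (17,15) (16,19) (4,99/5)]
4. After y ≤ 17: [(4,17) (4,15) (17,15) (17,15) (33/2,17)]
5. Canonical ring: [(4,15) (17,15) (33/2,17) (4,17)]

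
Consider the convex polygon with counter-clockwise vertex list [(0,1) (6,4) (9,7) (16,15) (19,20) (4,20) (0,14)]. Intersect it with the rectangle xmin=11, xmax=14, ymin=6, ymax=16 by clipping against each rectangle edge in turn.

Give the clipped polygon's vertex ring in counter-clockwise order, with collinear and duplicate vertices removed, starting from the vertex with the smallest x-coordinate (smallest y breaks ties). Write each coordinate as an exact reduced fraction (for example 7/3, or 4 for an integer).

1. After x ≥ 11: [(11,65/7) (16,15) (19,20) (11,20)]
2. After x ≤ 14: [(11,65/7) (14,89/7) (14,20) (11,20)]
3. After y ≥ 6: [(11,65/7) (14,89/7) (14,20) (11,20)]
4. After y ≤ 16: [(11,16) (11,65/7) (14,89/7) (14,16)]
5. Canonical ring: [(11,65/7) (14,89/7) (14,16) (11,16)]

Clipped polygon: [(11,65/7) (14,89/7) (14,16) (11,16)]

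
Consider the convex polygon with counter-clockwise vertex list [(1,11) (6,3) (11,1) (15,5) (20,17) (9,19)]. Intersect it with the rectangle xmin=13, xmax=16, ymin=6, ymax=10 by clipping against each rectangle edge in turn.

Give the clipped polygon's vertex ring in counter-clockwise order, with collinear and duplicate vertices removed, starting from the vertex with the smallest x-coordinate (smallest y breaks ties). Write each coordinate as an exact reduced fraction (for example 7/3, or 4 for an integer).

Clipped polygon: [(13,6) (185/12,6) (16,37/5) (16,10) (13,10)]

1. After x ≥ 13: [(13,3) (15,5) (20,17) (13,201/11)]
2. After x ≤ 16: [(13,3) (15,5) (16,37/5) (16,195/11) (13,201/11)]
3. After y ≥ 6: [(13,6) (185/12,6) (16,37/5) (16,195/11) (13,201/11)]
4. After y ≤ 10: [(13,10) (13,6) (185/12,6) (16,37/5) (16,10)]
5. Canonical ring: [(13,6) (185/12,6) (16,37/5) (16,10) (13,10)]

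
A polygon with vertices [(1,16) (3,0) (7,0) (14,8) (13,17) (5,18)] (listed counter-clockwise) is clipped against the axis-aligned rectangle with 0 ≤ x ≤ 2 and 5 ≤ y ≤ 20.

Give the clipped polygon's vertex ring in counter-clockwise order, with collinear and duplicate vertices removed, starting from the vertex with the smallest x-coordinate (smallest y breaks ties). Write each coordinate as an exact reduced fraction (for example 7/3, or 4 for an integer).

Clipped polygon: [(1,16) (2,8) (2,33/2)]

1. After x ≥ 0: [(1,16) (3,0) (7,0) (14,8) (13,17) (5,18)]
2. After x ≤ 2: [(2,33/2) (1,16) (2,8)]
3. After y ≥ 5: [(2,33/2) (1,16) (2,8)]
4. After y ≤ 20: [(2,33/2) (1,16) (2,8)]
5. Canonical ring: [(1,16) (2,8) (2,33/2)]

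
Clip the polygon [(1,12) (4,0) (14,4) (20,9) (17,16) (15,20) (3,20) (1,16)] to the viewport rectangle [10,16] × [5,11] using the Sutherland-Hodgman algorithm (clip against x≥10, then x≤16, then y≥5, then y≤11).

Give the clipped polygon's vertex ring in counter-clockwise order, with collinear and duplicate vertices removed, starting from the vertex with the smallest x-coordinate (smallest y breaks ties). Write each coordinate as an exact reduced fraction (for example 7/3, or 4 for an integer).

1. After x ≥ 10: [(10,12/5) (14,4) (20,9) (17,16) (15,20) (10,20)]
2. After x ≤ 16: [(10,12/5) (14,4) (16,17/3) (16,18) (15,20) (10,20)]
3. After y ≥ 5: [(10,5) (76/5,5) (16,17/3) (16,18) (15,20) (10,20)]
4. After y ≤ 11: [(10,11) (10,5) (76/5,5) (16,17/3) (16,11)]
5. Canonical ring: [(10,5) (76/5,5) (16,17/3) (16,11) (10,11)]

Clipped polygon: [(10,5) (76/5,5) (16,17/3) (16,11) (10,11)]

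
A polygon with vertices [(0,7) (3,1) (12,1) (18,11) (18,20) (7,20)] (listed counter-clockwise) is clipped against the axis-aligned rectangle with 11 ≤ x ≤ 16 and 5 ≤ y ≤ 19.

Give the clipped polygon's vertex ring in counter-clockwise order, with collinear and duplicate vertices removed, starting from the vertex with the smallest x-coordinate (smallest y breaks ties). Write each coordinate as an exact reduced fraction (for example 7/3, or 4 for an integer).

Clipped polygon: [(11,5) (72/5,5) (16,23/3) (16,19) (11,19)]

1. After x ≥ 11: [(11,1) (12,1) (18,11) (18,20) (11,20)]
2. After x ≤ 16: [(11,1) (12,1) (16,23/3) (16,20) (11,20)]
3. After y ≥ 5: [(11,5) (72/5,5) (16,23/3) (16,20) (11,20)]
4. After y ≤ 19: [(11,19) (11,5) (72/5,5) (16,23/3) (16,19)]
5. Canonical ring: [(11,5) (72/5,5) (16,23/3) (16,19) (11,19)]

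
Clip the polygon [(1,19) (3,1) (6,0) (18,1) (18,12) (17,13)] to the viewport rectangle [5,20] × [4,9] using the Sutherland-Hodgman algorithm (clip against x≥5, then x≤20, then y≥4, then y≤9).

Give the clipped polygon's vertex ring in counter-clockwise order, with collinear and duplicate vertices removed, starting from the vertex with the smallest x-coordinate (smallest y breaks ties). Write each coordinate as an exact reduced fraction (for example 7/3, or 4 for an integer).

1. After x ≥ 5: [(5,35/2) (5,1/3) (6,0) (18,1) (18,12) (17,13)]
2. After x ≤ 20: [(5,35/2) (5,1/3) (6,0) (18,1) (18,12) (17,13)]
3. After y ≥ 4: [(5,35/2) (5,4) (18,4) (18,12) (17,13)]
4. After y ≤ 9: [(5,9) (5,4) (18,4) (18,9)]
5. Canonical ring: [(5,4) (18,4) (18,9) (5,9)]

Clipped polygon: [(5,4) (18,4) (18,9) (5,9)]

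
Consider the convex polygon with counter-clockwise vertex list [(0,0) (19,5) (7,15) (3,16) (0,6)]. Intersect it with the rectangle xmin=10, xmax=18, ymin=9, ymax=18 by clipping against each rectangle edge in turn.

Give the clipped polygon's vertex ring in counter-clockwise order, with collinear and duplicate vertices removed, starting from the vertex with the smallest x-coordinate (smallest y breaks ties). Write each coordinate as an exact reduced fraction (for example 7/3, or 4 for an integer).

Clipped polygon: [(10,9) (71/5,9) (10,25/2)]

1. After x ≥ 10: [(10,50/19) (19,5) (10,25/2)]
2. After x ≤ 18: [(10,50/19) (18,90/19) (18,35/6) (10,25/2)]
3. After y ≥ 9: [(10,9) (71/5,9) (10,25/2)]
4. After y ≤ 18: [(10,9) (71/5,9) (10,25/2)]
5. Canonical ring: [(10,9) (71/5,9) (10,25/2)]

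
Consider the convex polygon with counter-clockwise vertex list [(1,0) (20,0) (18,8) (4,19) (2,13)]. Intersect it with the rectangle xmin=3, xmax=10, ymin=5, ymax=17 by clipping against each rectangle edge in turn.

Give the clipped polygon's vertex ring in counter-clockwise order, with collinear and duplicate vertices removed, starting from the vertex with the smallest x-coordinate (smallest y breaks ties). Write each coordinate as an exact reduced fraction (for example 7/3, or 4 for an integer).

Clipped polygon: [(3,5) (10,5) (10,100/7) (72/11,17) (10/3,17) (3,16)]

1. After x ≥ 3: [(3,0) (20,0) (18,8) (4,19) (3,16)]
2. After x ≤ 10: [(3,0) (10,0) (10,100/7) (4,19) (3,16)]
3. After y ≥ 5: [(3,5) (10,5) (10,100/7) (4,19) (3,16)]
4. After y ≤ 17: [(3,5) (10,5) (10,100/7) (72/11,17) (10/3,17) (3,16)]
5. Canonical ring: [(3,5) (10,5) (10,100/7) (72/11,17) (10/3,17) (3,16)]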